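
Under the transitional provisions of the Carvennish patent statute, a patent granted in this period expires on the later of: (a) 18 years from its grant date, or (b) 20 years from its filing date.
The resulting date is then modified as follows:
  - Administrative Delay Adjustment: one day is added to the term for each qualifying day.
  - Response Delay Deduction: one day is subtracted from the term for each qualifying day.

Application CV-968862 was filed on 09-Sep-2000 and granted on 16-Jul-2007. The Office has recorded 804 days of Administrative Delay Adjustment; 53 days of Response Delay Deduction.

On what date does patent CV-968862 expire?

(a) grant + 18 years → 16 July 2025.
(b) filing + 20 years → 9 September 2020.
Later of the two: 16 July 2025.
Administrative Delay Adjustment: +804 days → 28 September 2027.
Response Delay Deduction: −53 days → 6 August 2027.

August 6, 2027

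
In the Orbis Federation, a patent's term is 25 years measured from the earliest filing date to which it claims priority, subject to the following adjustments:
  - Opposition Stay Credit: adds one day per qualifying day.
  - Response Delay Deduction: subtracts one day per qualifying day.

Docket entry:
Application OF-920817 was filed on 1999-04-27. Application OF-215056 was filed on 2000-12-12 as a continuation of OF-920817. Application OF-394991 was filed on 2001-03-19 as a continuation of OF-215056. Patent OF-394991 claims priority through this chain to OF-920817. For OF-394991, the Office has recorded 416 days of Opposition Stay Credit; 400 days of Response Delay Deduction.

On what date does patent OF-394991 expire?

Earliest priority filing: 27 April 1999.
Base term: 27 April 1999 + 25 years → 27 April 2024.
Opposition Stay Credit: +416 days → 17 June 2025.
Response Delay Deduction: −400 days → 13 May 2024.

May 13, 2024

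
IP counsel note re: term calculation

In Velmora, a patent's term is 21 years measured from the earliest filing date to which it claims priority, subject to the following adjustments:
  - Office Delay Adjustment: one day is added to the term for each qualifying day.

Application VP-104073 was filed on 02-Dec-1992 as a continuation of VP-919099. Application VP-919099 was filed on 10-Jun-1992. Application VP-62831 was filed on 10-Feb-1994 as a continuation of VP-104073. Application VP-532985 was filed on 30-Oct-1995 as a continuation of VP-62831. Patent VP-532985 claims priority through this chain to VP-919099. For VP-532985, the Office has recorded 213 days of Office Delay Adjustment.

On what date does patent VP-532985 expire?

Earliest priority filing: 10 June 1992.
Base term: 10 June 1992 + 21 years → 10 June 2013.
Office Delay Adjustment: +213 days → 9 January 2014.

January 9, 2014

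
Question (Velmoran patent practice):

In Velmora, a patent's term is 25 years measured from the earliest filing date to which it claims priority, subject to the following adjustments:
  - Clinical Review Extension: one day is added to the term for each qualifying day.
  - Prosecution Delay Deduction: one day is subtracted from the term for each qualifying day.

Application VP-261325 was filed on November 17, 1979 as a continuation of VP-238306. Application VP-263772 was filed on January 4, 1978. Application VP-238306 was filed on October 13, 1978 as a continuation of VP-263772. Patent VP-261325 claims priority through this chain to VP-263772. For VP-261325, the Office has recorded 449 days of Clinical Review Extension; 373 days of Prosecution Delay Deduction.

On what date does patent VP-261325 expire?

Earliest priority filing: 4 January 1978.
Base term: 4 January 1978 + 25 years → 4 January 2003.
Clinical Review Extension: +449 days → 28 March 2004.
Prosecution Delay Deduction: −373 days → 21 March 2003.

March 21, 2003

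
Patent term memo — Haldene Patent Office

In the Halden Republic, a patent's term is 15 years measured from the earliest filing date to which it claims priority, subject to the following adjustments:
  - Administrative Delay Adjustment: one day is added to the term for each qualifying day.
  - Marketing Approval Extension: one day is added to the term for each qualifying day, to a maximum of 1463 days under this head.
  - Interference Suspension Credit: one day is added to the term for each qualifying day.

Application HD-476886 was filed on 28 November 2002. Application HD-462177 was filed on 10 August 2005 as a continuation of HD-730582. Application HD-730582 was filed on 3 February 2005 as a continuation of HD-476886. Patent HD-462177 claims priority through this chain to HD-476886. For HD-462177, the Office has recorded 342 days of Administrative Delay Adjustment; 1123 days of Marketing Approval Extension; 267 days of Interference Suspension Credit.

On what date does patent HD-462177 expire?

August 26, 2022

Earliest priority filing: 28 November 2002.
Base term: 28 November 2002 + 15 years → 28 November 2017.
Administrative Delay Adjustment: +342 days → 5 November 2018.
Marketing Approval Extension: 1123 days (within the 1463-day cap) → +1123 days → 2 December 2021.
Interference Suspension Credit: +267 days → 26 August 2022.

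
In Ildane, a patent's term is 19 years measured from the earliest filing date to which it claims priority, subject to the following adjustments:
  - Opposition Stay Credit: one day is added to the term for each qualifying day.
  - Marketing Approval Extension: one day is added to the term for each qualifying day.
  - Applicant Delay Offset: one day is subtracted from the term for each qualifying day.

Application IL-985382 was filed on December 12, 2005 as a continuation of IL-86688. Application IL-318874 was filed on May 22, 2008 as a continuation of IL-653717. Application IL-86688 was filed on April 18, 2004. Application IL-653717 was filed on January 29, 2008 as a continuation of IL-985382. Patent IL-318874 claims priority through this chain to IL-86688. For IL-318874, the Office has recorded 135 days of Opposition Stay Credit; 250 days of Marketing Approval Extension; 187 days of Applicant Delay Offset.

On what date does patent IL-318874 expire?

2023-11-02

Earliest priority filing: 18 April 2004.
Base term: 18 April 2004 + 19 years → 18 April 2023.
Opposition Stay Credit: +135 days → 31 August 2023.
Marketing Approval Extension: +250 days → 7 May 2024.
Applicant Delay Offset: −187 days → 2 November 2023.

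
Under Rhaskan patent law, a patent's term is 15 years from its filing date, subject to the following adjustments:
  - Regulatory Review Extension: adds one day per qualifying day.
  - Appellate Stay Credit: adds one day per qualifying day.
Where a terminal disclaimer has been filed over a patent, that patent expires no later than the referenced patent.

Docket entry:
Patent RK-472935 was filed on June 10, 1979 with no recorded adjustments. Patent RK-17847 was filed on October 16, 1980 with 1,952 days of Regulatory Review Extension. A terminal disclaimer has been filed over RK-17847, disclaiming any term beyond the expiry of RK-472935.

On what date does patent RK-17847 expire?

1994-06-10

Natural term of RK-17847:
  Base: filing + 15 years → 16 October 1995.
  Regulatory Review Extension: +1952 days → 18 February 2001.
Expiry of referenced patent RK-472935:
  Base: filing + 15 years → 10 June 1994.
Terminal disclaimer: RK-17847 expires on the earlier of 18 February 2001 and 10 June 1994.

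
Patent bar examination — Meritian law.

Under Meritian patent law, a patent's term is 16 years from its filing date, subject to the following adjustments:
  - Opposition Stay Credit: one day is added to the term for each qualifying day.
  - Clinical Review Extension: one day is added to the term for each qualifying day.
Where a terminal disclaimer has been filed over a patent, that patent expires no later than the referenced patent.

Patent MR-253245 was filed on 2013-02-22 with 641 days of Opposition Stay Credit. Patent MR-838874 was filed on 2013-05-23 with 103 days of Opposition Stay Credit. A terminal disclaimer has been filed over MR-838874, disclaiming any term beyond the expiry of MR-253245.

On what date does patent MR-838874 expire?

2029-09-03

Natural term of MR-838874:
  Base: filing + 16 years → 23 May 2029.
  Opposition Stay Credit: +103 days → 3 September 2029.
Expiry of referenced patent MR-253245:
  Base: filing + 16 years → 22 February 2029.
  Opposition Stay Credit: +641 days → 25 November 2030.
Terminal disclaimer: MR-838874 expires on the earlier of 3 September 2029 and 25 November 2030.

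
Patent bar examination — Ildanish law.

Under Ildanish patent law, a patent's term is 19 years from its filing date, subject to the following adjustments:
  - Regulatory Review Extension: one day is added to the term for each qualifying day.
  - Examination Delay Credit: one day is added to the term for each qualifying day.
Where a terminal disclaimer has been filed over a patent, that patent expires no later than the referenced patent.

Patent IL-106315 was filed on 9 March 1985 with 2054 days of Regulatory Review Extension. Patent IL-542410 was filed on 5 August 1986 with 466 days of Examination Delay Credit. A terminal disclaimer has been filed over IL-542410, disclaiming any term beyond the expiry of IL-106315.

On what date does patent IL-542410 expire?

November 14, 2006

Natural term of IL-542410:
  Base: filing + 19 years → 5 August 2005.
  Examination Delay Credit: +466 days → 14 November 2006.
Expiry of referenced patent IL-106315:
  Base: filing + 19 years → 9 March 2004.
  Regulatory Review Extension: +2054 days → 23 October 2009.
Terminal disclaimer: IL-542410 expires on the earlier of 14 November 2006 and 23 October 2009.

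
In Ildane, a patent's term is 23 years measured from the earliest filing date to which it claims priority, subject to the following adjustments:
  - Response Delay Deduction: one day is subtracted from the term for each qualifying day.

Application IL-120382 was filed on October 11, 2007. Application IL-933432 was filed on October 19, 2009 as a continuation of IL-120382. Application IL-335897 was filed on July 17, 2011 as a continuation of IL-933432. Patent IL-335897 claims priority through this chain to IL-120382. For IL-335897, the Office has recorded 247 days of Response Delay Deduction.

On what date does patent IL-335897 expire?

Earliest priority filing: 11 October 2007.
Base term: 11 October 2007 + 23 years → 11 October 2030.
Response Delay Deduction: −247 days → 6 February 2030.

February 6, 2030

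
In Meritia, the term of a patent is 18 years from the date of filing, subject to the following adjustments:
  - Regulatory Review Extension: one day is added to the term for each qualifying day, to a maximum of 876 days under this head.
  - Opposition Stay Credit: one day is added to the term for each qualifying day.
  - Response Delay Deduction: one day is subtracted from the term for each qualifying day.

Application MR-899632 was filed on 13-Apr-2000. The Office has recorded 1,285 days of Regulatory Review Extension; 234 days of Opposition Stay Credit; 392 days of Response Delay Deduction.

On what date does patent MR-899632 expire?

March 31, 2020

Base term: filing date + 18 years → 13 April 2018.
Regulatory Review Extension: 1285 days claimed exceeds the 876-day cap, so +876 days → 5 September 2020.
Opposition Stay Credit: +234 days → 27 April 2021.
Response Delay Deduction: −392 days → 31 March 2020.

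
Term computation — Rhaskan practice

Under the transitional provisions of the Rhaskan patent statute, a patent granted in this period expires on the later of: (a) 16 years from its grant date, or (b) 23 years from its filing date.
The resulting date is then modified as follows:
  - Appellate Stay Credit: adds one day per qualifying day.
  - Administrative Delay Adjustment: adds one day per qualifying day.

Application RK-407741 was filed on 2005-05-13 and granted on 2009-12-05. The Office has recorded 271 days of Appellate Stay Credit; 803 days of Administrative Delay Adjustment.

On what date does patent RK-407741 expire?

(a) grant + 16 years → 5 December 2025.
(b) filing + 23 years → 13 May 2028.
Later of the two: 13 May 2028.
Appellate Stay Credit: +271 days → 8 February 2029.
Administrative Delay Adjustment: +803 days → 22 April 2031.

2031-04-22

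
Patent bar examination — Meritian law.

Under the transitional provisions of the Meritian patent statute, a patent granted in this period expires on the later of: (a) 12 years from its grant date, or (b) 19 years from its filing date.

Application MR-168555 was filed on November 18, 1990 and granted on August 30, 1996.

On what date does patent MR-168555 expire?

(a) grant + 12 years → 30 August 2008.
(b) filing + 19 years → 18 November 2009.
Later of the two: 18 November 2009.

2009-11-18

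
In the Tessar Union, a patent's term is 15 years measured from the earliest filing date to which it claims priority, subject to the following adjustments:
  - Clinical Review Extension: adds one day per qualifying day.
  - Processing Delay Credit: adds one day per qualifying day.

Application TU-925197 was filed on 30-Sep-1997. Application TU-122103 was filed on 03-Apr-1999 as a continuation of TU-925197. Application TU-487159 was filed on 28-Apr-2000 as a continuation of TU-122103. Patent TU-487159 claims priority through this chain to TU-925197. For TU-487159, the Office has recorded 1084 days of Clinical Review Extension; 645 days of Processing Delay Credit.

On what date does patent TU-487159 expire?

Earliest priority filing: 30 September 1997.
Base term: 30 September 1997 + 15 years → 30 September 2012.
Clinical Review Extension: +1084 days → 19 September 2015.
Processing Delay Credit: +645 days → 25 June 2017.

June 25, 2017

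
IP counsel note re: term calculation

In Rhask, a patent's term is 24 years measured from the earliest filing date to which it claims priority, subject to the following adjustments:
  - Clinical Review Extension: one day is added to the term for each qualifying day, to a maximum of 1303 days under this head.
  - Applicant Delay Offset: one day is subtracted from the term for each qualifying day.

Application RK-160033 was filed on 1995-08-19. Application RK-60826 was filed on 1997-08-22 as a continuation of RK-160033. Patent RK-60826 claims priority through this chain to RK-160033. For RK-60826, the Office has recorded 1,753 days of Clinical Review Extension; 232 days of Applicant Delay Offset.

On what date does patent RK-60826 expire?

Earliest priority filing: 19 August 1995.
Base term: 19 August 1995 + 24 years → 19 August 2019.
Clinical Review Extension: 1753 days claimed exceeds the 1303-day cap, so +1303 days → 14 March 2023.
Applicant Delay Offset: −232 days → 25 July 2022.

July 25, 2022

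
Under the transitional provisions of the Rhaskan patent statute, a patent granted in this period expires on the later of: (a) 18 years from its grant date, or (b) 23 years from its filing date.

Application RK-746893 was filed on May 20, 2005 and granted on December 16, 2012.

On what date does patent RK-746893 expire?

(a) grant + 18 years → 16 December 2030.
(b) filing + 23 years → 20 May 2028.
Later of the two: 16 December 2030.

2030-12-16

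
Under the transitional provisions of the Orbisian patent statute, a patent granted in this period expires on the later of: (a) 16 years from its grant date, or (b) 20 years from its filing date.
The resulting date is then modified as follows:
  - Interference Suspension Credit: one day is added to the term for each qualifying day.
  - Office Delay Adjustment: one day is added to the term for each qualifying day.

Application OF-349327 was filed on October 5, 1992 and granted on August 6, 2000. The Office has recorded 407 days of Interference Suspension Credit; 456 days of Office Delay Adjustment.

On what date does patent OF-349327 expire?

2018-12-17

(a) grant + 16 years → 6 August 2016.
(b) filing + 20 years → 5 October 2012.
Later of the two: 6 August 2016.
Interference Suspension Credit: +407 days → 17 September 2017.
Office Delay Adjustment: +456 days → 17 December 2018.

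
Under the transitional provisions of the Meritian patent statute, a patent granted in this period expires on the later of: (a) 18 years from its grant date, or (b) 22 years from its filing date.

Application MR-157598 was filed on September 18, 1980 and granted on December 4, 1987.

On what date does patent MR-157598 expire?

(a) grant + 18 years → 4 December 2005.
(b) filing + 22 years → 18 September 2002.
Later of the two: 4 December 2005.

2005-12-04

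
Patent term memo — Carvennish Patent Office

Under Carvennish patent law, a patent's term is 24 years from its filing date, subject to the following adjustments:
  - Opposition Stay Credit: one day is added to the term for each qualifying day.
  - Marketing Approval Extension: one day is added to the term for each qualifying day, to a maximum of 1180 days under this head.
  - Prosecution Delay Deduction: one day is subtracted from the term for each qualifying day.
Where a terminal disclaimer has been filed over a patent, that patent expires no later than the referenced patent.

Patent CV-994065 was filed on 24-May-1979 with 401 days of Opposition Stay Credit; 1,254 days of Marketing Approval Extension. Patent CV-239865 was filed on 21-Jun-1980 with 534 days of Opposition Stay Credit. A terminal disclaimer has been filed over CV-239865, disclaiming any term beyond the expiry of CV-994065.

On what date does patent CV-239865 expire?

2005-12-07

Natural term of CV-239865:
  Base: filing + 24 years → 21 June 2004.
  Opposition Stay Credit: +534 days → 7 December 2005.
Expiry of referenced patent CV-994065:
  Base: filing + 24 years → 24 May 2003.
  Opposition Stay Credit: +401 days → 28 June 2004.
  Marketing Approval Extension: 1254 days claimed exceeds the 1180-day cap, so +1180 days → 21 September 2007.
Terminal disclaimer: CV-239865 expires on the earlier of 7 December 2005 and 21 September 2007.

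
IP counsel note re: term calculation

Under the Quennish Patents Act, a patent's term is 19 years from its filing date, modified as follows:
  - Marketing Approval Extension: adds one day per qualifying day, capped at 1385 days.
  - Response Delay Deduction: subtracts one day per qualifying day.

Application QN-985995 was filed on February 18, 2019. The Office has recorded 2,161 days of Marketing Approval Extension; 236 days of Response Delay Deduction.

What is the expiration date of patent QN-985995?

2041-04-12

Base term: filing date + 19 years → 18 February 2038.
Marketing Approval Extension: 2161 days claimed exceeds the 1385-day cap, so +1385 days → 4 December 2041.
Response Delay Deduction: −236 days → 12 April 2041.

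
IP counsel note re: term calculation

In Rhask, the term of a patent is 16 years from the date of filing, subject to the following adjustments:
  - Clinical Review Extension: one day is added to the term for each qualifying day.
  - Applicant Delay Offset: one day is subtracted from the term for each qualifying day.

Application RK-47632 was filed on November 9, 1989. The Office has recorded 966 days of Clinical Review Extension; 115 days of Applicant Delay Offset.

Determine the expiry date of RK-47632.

March 9, 2008

Base term: filing date + 16 years → 9 November 2005.
Clinical Review Extension: +966 days → 2 July 2008.
Applicant Delay Offset: −115 days → 9 March 2008.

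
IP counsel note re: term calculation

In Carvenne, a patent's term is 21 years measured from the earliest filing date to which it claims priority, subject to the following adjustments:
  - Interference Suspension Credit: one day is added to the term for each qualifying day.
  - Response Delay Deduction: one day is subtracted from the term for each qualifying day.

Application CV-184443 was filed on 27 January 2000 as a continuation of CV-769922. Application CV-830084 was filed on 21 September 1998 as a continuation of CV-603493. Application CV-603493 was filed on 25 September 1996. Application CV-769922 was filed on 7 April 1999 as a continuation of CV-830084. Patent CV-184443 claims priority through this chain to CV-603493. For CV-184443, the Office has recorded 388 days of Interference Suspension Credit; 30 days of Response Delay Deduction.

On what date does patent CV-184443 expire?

2018-09-18

Earliest priority filing: 25 September 1996.
Base term: 25 September 1996 + 21 years → 25 September 2017.
Interference Suspension Credit: +388 days → 18 October 2018.
Response Delay Deduction: −30 days → 18 September 2018.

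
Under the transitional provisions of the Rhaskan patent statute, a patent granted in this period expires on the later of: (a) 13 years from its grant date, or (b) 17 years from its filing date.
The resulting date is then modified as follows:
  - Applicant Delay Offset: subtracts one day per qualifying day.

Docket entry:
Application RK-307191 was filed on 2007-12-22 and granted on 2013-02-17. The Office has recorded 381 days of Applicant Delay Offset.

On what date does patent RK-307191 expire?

February 1, 2025

(a) grant + 13 years → 17 February 2026.
(b) filing + 17 years → 22 December 2024.
Later of the two: 17 February 2026.
Applicant Delay Offset: −381 days → 1 February 2025.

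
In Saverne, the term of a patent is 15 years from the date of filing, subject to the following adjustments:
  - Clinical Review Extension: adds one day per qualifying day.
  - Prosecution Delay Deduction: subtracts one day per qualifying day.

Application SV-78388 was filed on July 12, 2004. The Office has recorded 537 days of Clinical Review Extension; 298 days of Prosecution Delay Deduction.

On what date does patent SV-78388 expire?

Base term: filing date + 15 years → 12 July 2019.
Clinical Review Extension: +537 days → 30 December 2020.
Prosecution Delay Deduction: −298 days → 7 March 2020.

2020-03-07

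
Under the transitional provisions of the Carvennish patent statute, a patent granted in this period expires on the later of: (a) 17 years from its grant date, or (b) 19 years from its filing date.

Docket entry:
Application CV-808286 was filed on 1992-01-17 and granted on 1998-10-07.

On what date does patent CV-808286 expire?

(a) grant + 17 years → 7 October 2015.
(b) filing + 19 years → 17 January 2011.
Later of the two: 7 October 2015.

2015-10-07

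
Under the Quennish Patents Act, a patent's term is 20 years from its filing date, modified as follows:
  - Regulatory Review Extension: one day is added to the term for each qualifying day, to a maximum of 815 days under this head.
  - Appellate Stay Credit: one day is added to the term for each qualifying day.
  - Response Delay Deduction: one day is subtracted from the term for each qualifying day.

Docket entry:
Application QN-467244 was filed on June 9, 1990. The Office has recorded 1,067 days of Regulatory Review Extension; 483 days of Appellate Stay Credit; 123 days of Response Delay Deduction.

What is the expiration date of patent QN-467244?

August 27, 2013

Base term: filing date + 20 years → 9 June 2010.
Regulatory Review Extension: 1067 days claimed exceeds the 815-day cap, so +815 days → 1 September 2012.
Appellate Stay Credit: +483 days → 28 December 2013.
Response Delay Deduction: −123 days → 27 August 2013.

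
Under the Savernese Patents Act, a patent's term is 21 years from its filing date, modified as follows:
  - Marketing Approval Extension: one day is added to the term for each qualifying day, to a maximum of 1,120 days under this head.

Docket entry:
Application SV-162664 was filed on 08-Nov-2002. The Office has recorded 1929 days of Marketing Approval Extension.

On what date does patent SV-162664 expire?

Base term: filing date + 21 years → 8 November 2023.
Marketing Approval Extension: 1929 days claimed exceeds the 1120-day cap, so +1120 days → 2 December 2026.

2026-12-02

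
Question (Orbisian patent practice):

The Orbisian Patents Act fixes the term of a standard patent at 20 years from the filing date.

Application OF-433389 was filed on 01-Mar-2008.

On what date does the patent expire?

March 1, 2028

Filing date + 20 years → 1 March 2028.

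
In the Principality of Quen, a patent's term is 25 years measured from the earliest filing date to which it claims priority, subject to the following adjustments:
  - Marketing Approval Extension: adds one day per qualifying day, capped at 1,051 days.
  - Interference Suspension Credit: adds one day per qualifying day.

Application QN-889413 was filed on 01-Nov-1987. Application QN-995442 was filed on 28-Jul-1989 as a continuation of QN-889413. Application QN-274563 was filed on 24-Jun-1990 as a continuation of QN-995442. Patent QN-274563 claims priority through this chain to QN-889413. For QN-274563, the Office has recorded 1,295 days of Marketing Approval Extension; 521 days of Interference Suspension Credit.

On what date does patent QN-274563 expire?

2017-02-20

Earliest priority filing: 1 November 1987.
Base term: 1 November 1987 + 25 years → 1 November 2012.
Marketing Approval Extension: 1295 days claimed exceeds the 1051-day cap, so +1051 days → 18 September 2015.
Interference Suspension Credit: +521 days → 20 February 2017.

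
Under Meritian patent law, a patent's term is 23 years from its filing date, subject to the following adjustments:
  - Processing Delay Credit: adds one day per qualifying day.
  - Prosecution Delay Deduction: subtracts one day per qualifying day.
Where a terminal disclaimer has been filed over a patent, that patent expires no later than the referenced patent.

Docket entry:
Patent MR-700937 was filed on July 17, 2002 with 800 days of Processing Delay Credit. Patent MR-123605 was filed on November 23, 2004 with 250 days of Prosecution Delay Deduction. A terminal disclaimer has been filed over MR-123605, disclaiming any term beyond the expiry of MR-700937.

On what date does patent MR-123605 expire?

Natural term of MR-123605:
  Base: filing + 23 years → 23 November 2027.
  Prosecution Delay Deduction: −250 days → 18 March 2027.
Expiry of referenced patent MR-700937:
  Base: filing + 23 years → 17 July 2025.
  Processing Delay Credit: +800 days → 25 September 2027.
Terminal disclaimer: MR-123605 expires on the earlier of 18 March 2027 and 25 September 2027.

2027-03-18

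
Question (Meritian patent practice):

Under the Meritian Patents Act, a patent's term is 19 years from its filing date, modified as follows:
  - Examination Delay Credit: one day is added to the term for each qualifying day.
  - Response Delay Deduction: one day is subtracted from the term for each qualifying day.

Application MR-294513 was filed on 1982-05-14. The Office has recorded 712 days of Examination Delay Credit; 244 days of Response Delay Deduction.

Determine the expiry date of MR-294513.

Base term: filing date + 19 years → 14 May 2001.
Examination Delay Credit: +712 days → 26 April 2003.
Response Delay Deduction: −244 days → 25 August 2002.

August 25, 2002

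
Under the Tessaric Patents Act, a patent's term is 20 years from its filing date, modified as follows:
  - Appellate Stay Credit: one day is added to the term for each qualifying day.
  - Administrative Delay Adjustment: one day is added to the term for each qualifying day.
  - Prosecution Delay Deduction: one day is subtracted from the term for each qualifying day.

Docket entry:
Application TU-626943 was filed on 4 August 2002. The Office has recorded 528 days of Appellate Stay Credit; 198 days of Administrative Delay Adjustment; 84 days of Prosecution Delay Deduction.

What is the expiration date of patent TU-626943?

May 7, 2024

Base term: filing date + 20 years → 4 August 2022.
Appellate Stay Credit: +528 days → 14 January 2024.
Administrative Delay Adjustment: +198 days → 30 July 2024.
Prosecution Delay Deduction: −84 days → 7 May 2024.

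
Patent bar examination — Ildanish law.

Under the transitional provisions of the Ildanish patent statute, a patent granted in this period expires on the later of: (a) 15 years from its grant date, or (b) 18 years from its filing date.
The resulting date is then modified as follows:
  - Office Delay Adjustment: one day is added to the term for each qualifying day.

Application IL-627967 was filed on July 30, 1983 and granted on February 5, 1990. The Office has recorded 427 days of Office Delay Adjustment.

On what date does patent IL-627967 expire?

April 8, 2006

(a) grant + 15 years → 5 February 2005.
(b) filing + 18 years → 30 July 2001.
Later of the two: 5 February 2005.
Office Delay Adjustment: +427 days → 8 April 2006.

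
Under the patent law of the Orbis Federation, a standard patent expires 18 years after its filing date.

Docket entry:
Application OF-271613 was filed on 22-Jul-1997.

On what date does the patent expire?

Filing date + 18 years → 22 July 2015.

2015-07-22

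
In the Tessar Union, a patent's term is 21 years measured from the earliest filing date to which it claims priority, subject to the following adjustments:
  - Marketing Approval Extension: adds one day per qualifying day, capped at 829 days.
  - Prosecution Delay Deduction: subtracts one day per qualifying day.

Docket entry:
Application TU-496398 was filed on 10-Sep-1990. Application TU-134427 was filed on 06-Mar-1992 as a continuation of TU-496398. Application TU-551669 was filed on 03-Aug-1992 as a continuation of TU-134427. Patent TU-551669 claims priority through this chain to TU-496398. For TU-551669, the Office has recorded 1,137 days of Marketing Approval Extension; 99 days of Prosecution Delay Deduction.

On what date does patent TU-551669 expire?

2013-09-09

Earliest priority filing: 10 September 1990.
Base term: 10 September 1990 + 21 years → 10 September 2011.
Marketing Approval Extension: 1137 days claimed exceeds the 829-day cap, so +829 days → 17 December 2013.
Prosecution Delay Deduction: −99 days → 9 September 2013.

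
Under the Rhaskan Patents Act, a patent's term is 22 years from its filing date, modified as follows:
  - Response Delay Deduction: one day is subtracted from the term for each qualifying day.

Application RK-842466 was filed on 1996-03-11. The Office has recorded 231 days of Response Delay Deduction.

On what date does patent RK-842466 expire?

2017-07-23

Base term: filing date + 22 years → 11 March 2018.
Response Delay Deduction: −231 days → 23 July 2017.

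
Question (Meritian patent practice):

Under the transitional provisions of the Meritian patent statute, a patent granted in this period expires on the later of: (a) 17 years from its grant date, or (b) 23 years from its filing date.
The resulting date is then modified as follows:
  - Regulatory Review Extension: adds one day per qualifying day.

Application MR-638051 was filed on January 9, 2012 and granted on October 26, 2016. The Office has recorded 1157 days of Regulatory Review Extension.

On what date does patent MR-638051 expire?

March 11, 2038

(a) grant + 17 years → 26 October 2033.
(b) filing + 23 years → 9 January 2035.
Later of the two: 9 January 2035.
Regulatory Review Extension: +1157 days → 11 March 2038.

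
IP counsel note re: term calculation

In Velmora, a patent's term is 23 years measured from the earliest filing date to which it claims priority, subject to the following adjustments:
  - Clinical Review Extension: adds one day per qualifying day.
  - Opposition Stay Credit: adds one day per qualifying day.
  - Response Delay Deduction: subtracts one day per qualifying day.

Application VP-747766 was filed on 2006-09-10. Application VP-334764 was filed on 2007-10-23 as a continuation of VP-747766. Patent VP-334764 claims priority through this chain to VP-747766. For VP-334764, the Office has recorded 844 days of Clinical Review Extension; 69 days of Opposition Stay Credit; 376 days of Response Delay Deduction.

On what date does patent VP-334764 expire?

Earliest priority filing: 10 September 2006.
Base term: 10 September 2006 + 23 years → 10 September 2029.
Clinical Review Extension: +844 days → 2 January 2032.
Opposition Stay Credit: +69 days → 11 March 2032.
Response Delay Deduction: −376 days → 1 March 2031.

March 1, 2031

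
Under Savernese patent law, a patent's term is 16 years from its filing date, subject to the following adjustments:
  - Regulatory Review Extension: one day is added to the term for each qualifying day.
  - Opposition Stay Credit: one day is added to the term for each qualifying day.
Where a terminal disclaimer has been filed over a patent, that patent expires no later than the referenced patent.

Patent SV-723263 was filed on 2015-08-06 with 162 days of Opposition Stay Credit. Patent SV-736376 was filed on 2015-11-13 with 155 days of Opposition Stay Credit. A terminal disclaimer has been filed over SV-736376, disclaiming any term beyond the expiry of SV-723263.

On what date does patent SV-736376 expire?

Natural term of SV-736376:
  Base: filing + 16 years → 13 November 2031.
  Opposition Stay Credit: +155 days → 16 April 2032.
Expiry of referenced patent SV-723263:
  Base: filing + 16 years → 6 August 2031.
  Opposition Stay Credit: +162 days → 15 January 2032.
Terminal disclaimer: SV-736376 expires on the earlier of 16 April 2032 and 15 January 2032.

2032-01-15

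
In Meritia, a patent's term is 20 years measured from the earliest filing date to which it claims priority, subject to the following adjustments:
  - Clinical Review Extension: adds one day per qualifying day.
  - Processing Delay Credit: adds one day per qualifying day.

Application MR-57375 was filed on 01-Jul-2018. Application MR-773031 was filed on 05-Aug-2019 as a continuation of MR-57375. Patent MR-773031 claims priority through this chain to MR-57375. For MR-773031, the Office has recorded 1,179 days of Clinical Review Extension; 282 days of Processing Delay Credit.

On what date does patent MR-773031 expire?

Earliest priority filing: 1 July 2018.
Base term: 1 July 2018 + 20 years → 1 July 2038.
Clinical Review Extension: +1179 days → 22 September 2041.
Processing Delay Credit: +282 days → 1 July 2042.

2042-07-01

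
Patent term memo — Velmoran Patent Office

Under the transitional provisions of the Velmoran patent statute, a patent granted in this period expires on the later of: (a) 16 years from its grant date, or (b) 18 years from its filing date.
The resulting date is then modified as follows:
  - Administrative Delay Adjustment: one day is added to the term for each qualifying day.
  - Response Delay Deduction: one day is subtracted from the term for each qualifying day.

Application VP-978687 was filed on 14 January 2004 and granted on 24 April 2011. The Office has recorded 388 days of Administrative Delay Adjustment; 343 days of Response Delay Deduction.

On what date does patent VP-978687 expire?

2027-06-08

(a) grant + 16 years → 24 April 2027.
(b) filing + 18 years → 14 January 2022.
Later of the two: 24 April 2027.
Administrative Delay Adjustment: +388 days → 16 May 2028.
Response Delay Deduction: −343 days → 8 June 2027.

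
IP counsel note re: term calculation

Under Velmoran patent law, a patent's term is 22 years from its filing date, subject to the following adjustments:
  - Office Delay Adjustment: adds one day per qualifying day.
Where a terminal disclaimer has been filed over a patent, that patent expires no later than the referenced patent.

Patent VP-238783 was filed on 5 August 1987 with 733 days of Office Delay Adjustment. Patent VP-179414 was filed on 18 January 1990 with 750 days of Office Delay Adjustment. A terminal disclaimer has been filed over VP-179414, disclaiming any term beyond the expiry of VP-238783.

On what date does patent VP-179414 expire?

2011-08-08

Natural term of VP-179414:
  Base: filing + 22 years → 18 January 2012.
  Office Delay Adjustment: +750 days → 6 February 2014.
Expiry of referenced patent VP-238783:
  Base: filing + 22 years → 5 August 2009.
  Office Delay Adjustment: +733 days → 8 August 2011.
Terminal disclaimer: VP-179414 expires on the earlier of 6 February 2014 and 8 August 2011.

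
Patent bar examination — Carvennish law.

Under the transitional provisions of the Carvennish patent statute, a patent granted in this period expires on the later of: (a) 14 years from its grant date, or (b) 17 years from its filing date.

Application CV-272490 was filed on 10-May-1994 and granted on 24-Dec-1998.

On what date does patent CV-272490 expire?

December 24, 2012

(a) grant + 14 years → 24 December 2012.
(b) filing + 17 years → 10 May 2011.
Later of the two: 24 December 2012.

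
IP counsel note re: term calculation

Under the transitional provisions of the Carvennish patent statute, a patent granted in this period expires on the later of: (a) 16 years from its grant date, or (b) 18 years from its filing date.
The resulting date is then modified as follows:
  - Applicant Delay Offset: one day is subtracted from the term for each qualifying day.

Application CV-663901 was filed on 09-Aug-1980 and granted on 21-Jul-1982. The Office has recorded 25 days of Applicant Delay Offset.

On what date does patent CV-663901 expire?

(a) grant + 16 years → 21 July 1998.
(b) filing + 18 years → 9 August 1998.
Later of the two: 9 August 1998.
Applicant Delay Offset: −25 days → 15 July 1998.

1998-07-15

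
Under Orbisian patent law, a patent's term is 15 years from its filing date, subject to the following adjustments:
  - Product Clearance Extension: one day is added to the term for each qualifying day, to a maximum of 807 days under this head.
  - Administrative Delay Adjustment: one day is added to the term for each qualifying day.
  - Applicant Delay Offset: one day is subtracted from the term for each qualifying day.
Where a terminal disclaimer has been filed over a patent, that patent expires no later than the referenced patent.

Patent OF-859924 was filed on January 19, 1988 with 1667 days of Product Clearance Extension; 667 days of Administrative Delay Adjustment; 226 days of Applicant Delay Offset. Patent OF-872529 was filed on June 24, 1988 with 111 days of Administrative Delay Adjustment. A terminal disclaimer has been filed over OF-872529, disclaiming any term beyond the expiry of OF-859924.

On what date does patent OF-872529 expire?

2003-10-13

Natural term of OF-872529:
  Base: filing + 15 years → 24 June 2003.
  Administrative Delay Adjustment: +111 days → 13 October 2003.
Expiry of referenced patent OF-859924:
  Base: filing + 15 years → 19 January 2003.
  Product Clearance Extension: 1667 days claimed exceeds the 807-day cap, so +807 days → 5 April 2005.
  Administrative Delay Adjustment: +667 days → 1 February 2007.
  Applicant Delay Offset: −226 days → 20 June 2006.
Terminal disclaimer: OF-872529 expires on the earlier of 13 October 2003 and 20 June 2006.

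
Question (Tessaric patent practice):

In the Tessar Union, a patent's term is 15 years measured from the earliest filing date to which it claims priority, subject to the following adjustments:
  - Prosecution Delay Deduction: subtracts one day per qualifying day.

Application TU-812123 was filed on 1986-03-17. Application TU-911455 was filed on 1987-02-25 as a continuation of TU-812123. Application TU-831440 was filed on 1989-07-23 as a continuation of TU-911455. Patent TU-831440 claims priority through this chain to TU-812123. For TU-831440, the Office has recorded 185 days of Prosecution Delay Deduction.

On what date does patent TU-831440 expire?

2000-09-13

Earliest priority filing: 17 March 1986.
Base term: 17 March 1986 + 15 years → 17 March 2001.
Prosecution Delay Deduction: −185 days → 13 September 2000.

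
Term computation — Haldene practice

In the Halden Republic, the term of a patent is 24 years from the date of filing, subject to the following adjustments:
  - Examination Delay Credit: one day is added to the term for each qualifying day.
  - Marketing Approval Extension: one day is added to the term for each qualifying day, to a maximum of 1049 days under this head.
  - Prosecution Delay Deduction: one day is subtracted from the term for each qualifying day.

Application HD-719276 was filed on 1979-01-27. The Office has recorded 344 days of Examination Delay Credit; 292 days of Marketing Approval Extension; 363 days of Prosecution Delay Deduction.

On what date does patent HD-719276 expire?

Base term: filing date + 24 years → 27 January 2003.
Examination Delay Credit: +344 days → 6 January 2004.
Marketing Approval Extension: 292 days (within the 1049-day cap) → +292 days → 24 October 2004.
Prosecution Delay Deduction: −363 days → 27 October 2003.

2003-10-27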